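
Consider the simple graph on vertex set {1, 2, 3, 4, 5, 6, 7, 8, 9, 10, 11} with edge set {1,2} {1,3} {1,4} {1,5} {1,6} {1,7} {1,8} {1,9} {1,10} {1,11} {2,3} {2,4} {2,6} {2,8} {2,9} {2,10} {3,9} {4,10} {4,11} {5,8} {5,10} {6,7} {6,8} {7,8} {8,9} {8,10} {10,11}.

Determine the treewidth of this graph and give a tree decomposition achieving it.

Every bag has size at most 4, so the width is 4 − 1 = 3 and tw(G) ≤ 3. On the other hand G contains the 4-clique {1, 2, 8, 9}. A clique must lie in a single bag of any decomposition, so no decomposition can have width below 3. Combining the bounds, tw(G) = 3.

Treewidth 3.
One such decomposition:
Bags: B1 = {1, 2, 8, 10}  B2 = {1, 2, 8, 9}  B3 = {1, 2, 6, 8}  B4 = {1, 2, 4, 10}  B5 = {1, 2, 3, 9}  B6 = {1, 6, 7, 8}  B7 = {1, 4, 10, 11}  B8 = {1, 5, 8, 10}
Tree: B1–B2, B2–B3, B1–B4, B2–B5, B3–B6, B4–B7, B1–B8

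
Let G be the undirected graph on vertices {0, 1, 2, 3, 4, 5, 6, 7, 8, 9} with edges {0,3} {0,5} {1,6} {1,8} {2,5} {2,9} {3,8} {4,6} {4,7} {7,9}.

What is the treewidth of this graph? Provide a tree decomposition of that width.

Each bag holds 3 vertices, so the decomposition has width 2, which upper-bounds the treewidth. For the lower bound, G contains the cycle 5–0–3–8–1–6–4–7–9–2–5, so G is not a forest; only forests have treewidth ≤ 1, hence tw(G) ≥ 2. Combining the bounds, tw(G) = 2.

Treewidth 2.
One optimal decomposition is:
Bags: B1 = {0, 3, 5}  B2 = {3, 5, 8}  B3 = {1, 5, 8}  B4 = {1, 5, 6}  B5 = {4, 5, 6}  B6 = {4, 5, 7}  B7 = {5, 7, 9}  B8 = {2, 5, 9}
Tree: B1–B2, B2–B3, B3–B4, B4–B5, B5–B6, B6–B7, B7–B8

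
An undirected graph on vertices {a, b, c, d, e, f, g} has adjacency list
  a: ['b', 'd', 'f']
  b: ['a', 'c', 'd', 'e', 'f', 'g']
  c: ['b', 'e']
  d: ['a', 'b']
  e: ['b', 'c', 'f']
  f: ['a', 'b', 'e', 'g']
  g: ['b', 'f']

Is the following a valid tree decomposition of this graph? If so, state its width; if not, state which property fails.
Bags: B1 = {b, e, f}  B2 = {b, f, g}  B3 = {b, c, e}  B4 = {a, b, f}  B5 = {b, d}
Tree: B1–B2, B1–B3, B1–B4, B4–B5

A tree decomposition must satisfy three properties: every vertex lies in some bag; for every edge, both endpoints lie together in some bag; and for every vertex, the bags containing it form a connected subtree. Here edge (a,d) lies in no bag, so the decomposition is invalid.

No — edge (a,d) lies in no bag.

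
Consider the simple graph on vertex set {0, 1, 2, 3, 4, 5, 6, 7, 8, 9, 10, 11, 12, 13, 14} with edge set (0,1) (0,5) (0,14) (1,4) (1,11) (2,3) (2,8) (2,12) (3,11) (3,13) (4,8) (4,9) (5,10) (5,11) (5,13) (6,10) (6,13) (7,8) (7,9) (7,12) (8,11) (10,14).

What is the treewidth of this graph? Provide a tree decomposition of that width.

Treewidth 3.
Bags: B1 = {0, 6, 10, 14}  B2 = {0, 5, 6, 10}  B3 = {0, 5, 6, 13}  B4 = {0, 1, 5, 13}  B5 = {1, 5, 11, 13}  B6 = {1, 3, 11, 13}  B7 = {1, 3, 4, 11}  B8 = {3, 4, 8, 11}  B9 = {2, 3, 4, 8}  B10 = {2, 4, 8, 9}  B11 = {2, 7, 8, 9}  B12 = {2, 7, 9, 12}
Tree: B1–B2, B2–B3, B3–B4, B4–B5, B5–B6, B6–B7, B7–B8, B8–B9, B9–B10, B10–B11, B11–B12

Every bag has size at most 4, so the width is 4 − 1 = 3 and tw(G) ≤ 3. For the lower bound: the 4 vertex sets {6,10,14}, {0}, {5}, {1,3,11,13} are disjoint, each induces a connected subgraph, and every pair is joined by at least one edge of G. Contracting each set to a single vertex therefore yields K_{4} as a minor, and since treewidth is minor-monotone, tw(G) ≥ tw(K_{4}) = 3. Hence tw(G) = 3 exactly.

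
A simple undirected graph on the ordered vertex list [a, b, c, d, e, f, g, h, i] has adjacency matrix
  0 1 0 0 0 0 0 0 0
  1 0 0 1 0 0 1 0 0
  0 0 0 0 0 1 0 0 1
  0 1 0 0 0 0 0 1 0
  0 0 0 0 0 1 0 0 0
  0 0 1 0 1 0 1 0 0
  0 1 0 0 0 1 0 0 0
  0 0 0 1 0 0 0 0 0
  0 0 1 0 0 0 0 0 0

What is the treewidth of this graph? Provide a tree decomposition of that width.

Treewidth 1.
One optimal decomposition is:
Bags: B1 = {b, g}  B2 = {f, g}  B3 = {e, f}  B4 = {b, d}  B5 = {a, b}  B6 = {c, f}  B7 = {c, i}  B8 = {d, h}
Tree: B1–B2, B2–B3, B1–B4, B1–B5, B2–B6, B6–B7, B4–B8

The largest bag has 2 vertices, giving width 1; this decomposition certifies tw(G) ≤ 1. Any graph with an edge has treewidth ≥ 1, and G has the edge b–g. The upper and lower bounds meet at 1, so that is the treewidth.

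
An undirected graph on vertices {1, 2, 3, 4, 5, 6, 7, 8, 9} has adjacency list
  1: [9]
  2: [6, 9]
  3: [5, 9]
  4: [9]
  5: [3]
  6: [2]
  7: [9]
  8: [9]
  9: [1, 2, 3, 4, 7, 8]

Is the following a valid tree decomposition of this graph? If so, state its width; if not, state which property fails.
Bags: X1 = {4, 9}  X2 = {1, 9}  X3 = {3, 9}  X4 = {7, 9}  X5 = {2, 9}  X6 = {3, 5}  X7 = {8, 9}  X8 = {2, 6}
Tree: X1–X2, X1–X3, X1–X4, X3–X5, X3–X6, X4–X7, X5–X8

Vertex coverage: the bags together contain {1, 2, 3, 4, 5, 6, 7, 8, 9}, the full vertex set. Edge coverage: each edge of G has both endpoints in at least one bag. Running intersection: for every vertex, the bags containing it form a connected subtree. All three properties hold, so this is a valid tree decomposition of width max|bag| − 1 = 1, and hence tw(G) ≤ 1.

Yes; width 1.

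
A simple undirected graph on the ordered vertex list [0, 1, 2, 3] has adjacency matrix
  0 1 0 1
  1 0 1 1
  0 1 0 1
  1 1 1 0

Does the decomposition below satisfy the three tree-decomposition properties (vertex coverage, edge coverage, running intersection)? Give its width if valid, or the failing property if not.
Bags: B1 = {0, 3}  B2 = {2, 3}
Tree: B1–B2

No — vertex 1 appears in no bag.

A tree decomposition must satisfy three properties: every vertex lies in some bag; for every edge, both endpoints lie together in some bag; and for every vertex, the bags containing it form a connected subtree. Here vertex 1 appears in no bag, so the decomposition is invalid.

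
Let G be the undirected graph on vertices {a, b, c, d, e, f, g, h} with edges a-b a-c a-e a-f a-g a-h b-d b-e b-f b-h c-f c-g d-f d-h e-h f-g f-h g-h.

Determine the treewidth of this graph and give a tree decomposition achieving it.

Every bag has size at most 4, so the width is 4 − 1 = 3 and tw(G) ≤ 3. Conversely, {a, b, e, h} is a clique of size 4, and the vertices of any clique must share a bag in every tree decomposition; so some bag has ≥ 4 vertices and tw(G) ≥ 3. Therefore the treewidth is 3.

Treewidth 3.
One optimal decomposition is:
Bags: B1 = {a, f, g, h}  B2 = {a, c, f, g}  B3 = {a, b, f, h}  B4 = {b, d, f, h}  B5 = {a, b, e, h}
Tree: B1–B2, B1–B3, B3–B4, B3–B5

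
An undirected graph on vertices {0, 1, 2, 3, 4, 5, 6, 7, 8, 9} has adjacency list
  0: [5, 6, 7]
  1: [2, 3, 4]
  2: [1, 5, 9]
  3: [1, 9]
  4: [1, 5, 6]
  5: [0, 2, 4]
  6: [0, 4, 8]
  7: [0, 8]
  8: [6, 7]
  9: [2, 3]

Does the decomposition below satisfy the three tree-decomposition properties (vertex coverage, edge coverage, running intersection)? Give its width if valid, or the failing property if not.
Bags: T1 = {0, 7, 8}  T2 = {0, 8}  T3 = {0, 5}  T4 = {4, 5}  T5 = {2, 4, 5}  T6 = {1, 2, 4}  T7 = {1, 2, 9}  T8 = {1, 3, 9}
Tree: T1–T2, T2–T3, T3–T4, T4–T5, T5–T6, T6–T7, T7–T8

No — vertex 6 appears in no bag.

A tree decomposition must satisfy three properties: every vertex lies in some bag; for every edge, both endpoints lie together in some bag; and for every vertex, the bags containing it form a connected subtree. Here vertex 6 appears in no bag, so the decomposition is invalid.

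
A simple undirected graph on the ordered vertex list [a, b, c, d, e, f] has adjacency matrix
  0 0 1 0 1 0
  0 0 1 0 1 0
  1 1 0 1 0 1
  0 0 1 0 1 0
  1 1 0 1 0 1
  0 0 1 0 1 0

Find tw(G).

A width-2 tree decomposition is:
Bags: B1 = {b, c, e}  B2 = {c, d, e}  B3 = {c, e, f}  B4 = {a, c, e}
Tree: B1–B2, B2–B3, B3–B4
Every bag has size at most 3, so the width is 3 − 1 = 2 and tw(G) ≤ 2. Since c–b–e–d–c is a cycle in G, G is not acyclic. Forests are exactly the graphs of treewidth ≤ 1, so tw(G) ≥ 2. Hence tw(G) = 2 exactly.

2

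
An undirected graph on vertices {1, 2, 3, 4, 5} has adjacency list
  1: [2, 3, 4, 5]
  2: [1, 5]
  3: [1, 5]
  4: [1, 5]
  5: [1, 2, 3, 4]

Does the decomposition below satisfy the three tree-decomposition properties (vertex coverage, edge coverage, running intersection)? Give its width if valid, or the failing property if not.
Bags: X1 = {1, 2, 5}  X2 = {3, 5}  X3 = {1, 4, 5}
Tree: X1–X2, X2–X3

A tree decomposition must satisfy three properties: every vertex lies in some bag; for every edge, both endpoints lie together in some bag; and for every vertex, the bags containing it form a connected subtree. Here edge (1,3) lies in no bag, so the decomposition is invalid.

No — edge (1,3) lies in no bag.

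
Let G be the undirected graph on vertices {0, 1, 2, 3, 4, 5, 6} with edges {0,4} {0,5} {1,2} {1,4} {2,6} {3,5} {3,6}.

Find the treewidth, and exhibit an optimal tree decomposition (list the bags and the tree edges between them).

Treewidth 2.
One such decomposition:
Bags: B1 = {0, 4, 5}  B2 = {1, 4, 5}  B3 = {1, 2, 5}  B4 = {2, 5, 6}  B5 = {3, 5, 6}
Tree: B1–B2, B2–B3, B3–B4, B4–B5

The largest bag has 3 vertices, giving width 2; this decomposition certifies tw(G) ≤ 2. The edges 5–0–4–1–2–6–3–5 form a cycle, so G is not a tree and its treewidth is at least 2. Combining the bounds, tw(G) = 2.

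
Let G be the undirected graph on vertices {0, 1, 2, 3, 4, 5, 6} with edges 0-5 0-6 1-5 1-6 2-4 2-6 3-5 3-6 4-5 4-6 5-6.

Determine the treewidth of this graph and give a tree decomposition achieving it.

Treewidth 2.
One optimal decomposition is:
Bags: B1 = {4, 5, 6}  B2 = {3, 5, 6}  B3 = {2, 4, 6}  B4 = {0, 5, 6}  B5 = {1, 5, 6}
Tree: B1–B2, B1–B3, B2–B4, B1–B5

The largest bag has 3 vertices, giving width 2; this decomposition certifies tw(G) ≤ 2. Conversely, {2, 4, 6} is a clique of size 3, and the vertices of any clique must share a bag in every tree decomposition; so some bag has ≥ 3 vertices and tw(G) ≥ 2. Therefore the treewidth is 2.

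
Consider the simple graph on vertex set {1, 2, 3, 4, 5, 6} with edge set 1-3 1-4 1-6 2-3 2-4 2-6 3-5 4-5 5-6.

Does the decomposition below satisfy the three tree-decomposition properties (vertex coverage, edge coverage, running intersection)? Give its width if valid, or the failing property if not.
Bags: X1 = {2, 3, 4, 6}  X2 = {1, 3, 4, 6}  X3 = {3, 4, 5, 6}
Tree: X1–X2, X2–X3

Yes; width 3.

Vertex coverage: the bags together contain {1, 2, 3, 4, 5, 6}, the full vertex set. Edge coverage: each edge of G has both endpoints in at least one bag. Running intersection: for every vertex, the bags containing it form a connected subtree. All three properties hold, so this is a valid tree decomposition of width max|bag| − 1 = 3, and hence tw(G) ≤ 3.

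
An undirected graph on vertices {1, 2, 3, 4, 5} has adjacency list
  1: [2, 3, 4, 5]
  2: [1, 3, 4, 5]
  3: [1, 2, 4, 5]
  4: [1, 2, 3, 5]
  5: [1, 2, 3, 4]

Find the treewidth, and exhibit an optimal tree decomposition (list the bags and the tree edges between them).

With just one bag of size 5, the width is 5 − 1 = 4, so tw(G) ≤ 4. On the other hand G contains the 5-clique {1, 2, 3, 4, 5}. A clique must lie in a single bag of any decomposition, so no decomposition can have width below 4. Therefore the treewidth is 4.

Treewidth 4.
One optimal decomposition is:
Bags: B1 = {1, 2, 3, 4, 5}
Tree: (single bag)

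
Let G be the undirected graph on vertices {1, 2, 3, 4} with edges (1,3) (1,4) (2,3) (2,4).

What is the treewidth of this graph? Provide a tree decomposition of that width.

Treewidth 2.
One such decomposition:
Bags: B1 = {1, 2, 4}  B2 = {1, 2, 3}
Tree: B1–B2

Each bag holds 3 vertices, so the decomposition has width 2, which upper-bounds the treewidth. The edges 2–4–1–3–2 form a cycle, so G is not a tree and its treewidth is at least 2. The upper and lower bounds meet at 2, so that is the treewidth.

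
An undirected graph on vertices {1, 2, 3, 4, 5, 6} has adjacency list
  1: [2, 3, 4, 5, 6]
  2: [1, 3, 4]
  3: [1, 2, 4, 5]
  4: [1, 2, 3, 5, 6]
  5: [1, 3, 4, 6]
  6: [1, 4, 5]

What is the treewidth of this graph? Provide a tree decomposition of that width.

The largest bag has 4 vertices, giving width 3; this decomposition certifies tw(G) ≤ 3. For the lower bound, the 4 vertices {1, 2, 3, 4} are pairwise adjacent, and any tree decomposition puts a clique entirely inside one bag — forcing width ≥ 3. The upper and lower bounds meet at 3, so that is the treewidth.

Treewidth 3.
One such decomposition:
Bags: B1 = {1, 4, 5, 6}  B2 = {1, 3, 4, 5}  B3 = {1, 2, 3, 4}
Tree: B1–B2, B2–B3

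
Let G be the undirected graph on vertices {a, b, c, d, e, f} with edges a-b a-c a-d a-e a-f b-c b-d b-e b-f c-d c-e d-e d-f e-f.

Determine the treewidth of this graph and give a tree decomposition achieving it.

Each bag holds 5 vertices, so the decomposition has width 4, which upper-bounds the treewidth. For the lower bound, the 5 vertices {a, b, c, d, e} are pairwise adjacent, and any tree decomposition puts a clique entirely inside one bag — forcing width ≥ 4. Therefore the treewidth is 4.

Treewidth 4.
Bags: B1 = {a, b, c, d, e}  B2 = {a, b, d, e, f}
Tree: B1–B2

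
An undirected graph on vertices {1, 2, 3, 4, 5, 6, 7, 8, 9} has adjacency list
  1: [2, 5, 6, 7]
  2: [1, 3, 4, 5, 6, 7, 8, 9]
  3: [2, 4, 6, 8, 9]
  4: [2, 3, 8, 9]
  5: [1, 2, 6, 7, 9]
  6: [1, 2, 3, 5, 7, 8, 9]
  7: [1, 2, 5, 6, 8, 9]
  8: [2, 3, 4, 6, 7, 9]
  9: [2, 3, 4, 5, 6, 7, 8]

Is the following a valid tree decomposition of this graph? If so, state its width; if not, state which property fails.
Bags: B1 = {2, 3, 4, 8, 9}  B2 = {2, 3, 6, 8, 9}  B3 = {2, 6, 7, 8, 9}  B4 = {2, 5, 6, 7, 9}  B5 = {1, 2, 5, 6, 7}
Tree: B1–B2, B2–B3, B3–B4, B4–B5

Checking the three conditions: (i) the bags cover all of {1, 2, 3, 4, 5, 6, 7, 8, 9}; (ii) for each edge, some bag contains both endpoints; (iii) the bags containing any fixed vertex form a subtree. All hold, so the decomposition is valid with width 5 − 1 = 4.

Yes; width 4.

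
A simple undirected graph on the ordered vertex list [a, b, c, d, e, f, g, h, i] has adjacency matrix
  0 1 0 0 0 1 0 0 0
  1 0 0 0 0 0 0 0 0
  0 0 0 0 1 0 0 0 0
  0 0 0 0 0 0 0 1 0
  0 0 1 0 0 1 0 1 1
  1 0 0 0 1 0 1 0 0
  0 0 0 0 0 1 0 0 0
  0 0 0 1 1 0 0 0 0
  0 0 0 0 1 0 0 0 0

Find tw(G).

1

A width-1 tree decomposition is:
Bags: B1 = {a, b}  B2 = {a, f}  B3 = {e, f}  B4 = {e, h}  B5 = {f, g}  B6 = {d, h}  B7 = {c, e}  B8 = {e, i}
Tree: B1–B2, B2–B3, B3–B4, B3–B5, B4–B6, B3–B7, B4–B8
Each bag holds 2 vertices, so the decomposition has width 1, which upper-bounds the treewidth. Since G has at least one edge (e.g. a–b), it is not an edgeless graph, so tw(G) ≥ 1. The upper and lower bounds meet at 1, so that is the treewidth.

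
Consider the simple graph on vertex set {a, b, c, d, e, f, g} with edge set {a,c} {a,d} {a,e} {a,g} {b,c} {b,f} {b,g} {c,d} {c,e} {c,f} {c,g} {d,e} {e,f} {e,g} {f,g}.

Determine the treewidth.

3

A width-3 tree decomposition is:
Bags: B1 = {a, c, e, g}  B2 = {c, e, f, g}  B3 = {b, c, f, g}  B4 = {a, c, d, e}
Tree: B1–B2, B2–B3, B1–B4
Every bag has size at most 4, so the width is 4 − 1 = 3 and tw(G) ≤ 3. Conversely, {a, c, d, e} is a clique of size 4, and the vertices of any clique must share a bag in every tree decomposition; so some bag has ≥ 4 vertices and tw(G) ≥ 3. Combining the bounds, tw(G) = 3.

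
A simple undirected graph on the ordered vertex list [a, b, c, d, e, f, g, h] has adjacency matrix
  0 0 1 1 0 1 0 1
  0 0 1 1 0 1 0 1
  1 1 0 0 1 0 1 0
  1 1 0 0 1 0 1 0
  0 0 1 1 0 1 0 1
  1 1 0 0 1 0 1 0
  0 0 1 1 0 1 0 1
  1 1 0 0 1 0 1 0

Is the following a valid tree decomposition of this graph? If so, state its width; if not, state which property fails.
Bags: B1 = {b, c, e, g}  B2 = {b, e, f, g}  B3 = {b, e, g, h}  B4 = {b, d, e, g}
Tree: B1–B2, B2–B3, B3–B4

No — vertex a appears in no bag.

A tree decomposition must satisfy three properties: every vertex lies in some bag; for every edge, both endpoints lie together in some bag; and for every vertex, the bags containing it form a connected subtree. Here vertex a appears in no bag, so the decomposition is invalid.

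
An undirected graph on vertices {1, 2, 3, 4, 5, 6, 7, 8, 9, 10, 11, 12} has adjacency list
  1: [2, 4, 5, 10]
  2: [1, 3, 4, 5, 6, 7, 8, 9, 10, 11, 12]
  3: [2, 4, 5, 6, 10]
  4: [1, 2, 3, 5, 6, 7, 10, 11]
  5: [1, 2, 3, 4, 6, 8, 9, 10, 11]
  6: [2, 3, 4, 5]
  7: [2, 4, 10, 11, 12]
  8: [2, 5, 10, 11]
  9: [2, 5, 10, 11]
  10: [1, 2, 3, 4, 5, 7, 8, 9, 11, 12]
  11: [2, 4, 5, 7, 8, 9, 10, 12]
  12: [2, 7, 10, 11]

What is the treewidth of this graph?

4

A width-4 tree decomposition is:
Bags: B1 = {2, 4, 7, 10, 11}  B2 = {2, 4, 5, 10, 11}  B3 = {2, 3, 4, 5, 10}  B4 = {2, 5, 8, 10, 11}  B5 = {2, 5, 9, 10, 11}  B6 = {2, 3, 4, 5, 6}  B7 = {1, 2, 4, 5, 10}  B8 = {2, 7, 10, 11, 12}
Tree: B1–B2, B2–B3, B2–B4, B4–B5, B3–B6, B3–B7, B1–B8
Each bag holds 5 vertices, so the decomposition has width 4, which upper-bounds the treewidth. Conversely, {2, 7, 10, 11, 12} is a clique of size 5, and the vertices of any clique must share a bag in every tree decomposition; so some bag has ≥ 5 vertices and tw(G) ≥ 4. Combining the bounds, tw(G) = 4.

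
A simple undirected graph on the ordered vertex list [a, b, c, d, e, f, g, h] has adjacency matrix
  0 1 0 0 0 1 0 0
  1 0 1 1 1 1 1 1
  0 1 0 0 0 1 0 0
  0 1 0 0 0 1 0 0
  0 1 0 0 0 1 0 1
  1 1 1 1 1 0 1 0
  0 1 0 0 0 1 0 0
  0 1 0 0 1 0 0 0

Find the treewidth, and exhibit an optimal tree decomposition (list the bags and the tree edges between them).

Each bag holds 3 vertices, so the decomposition has width 2, which upper-bounds the treewidth. For the lower bound, the 3 vertices {b, e, h} are pairwise adjacent, and any tree decomposition puts a clique entirely inside one bag — forcing width ≥ 2. The upper and lower bounds meet at 2, so that is the treewidth.

Treewidth 2.
One optimal decomposition is:
Bags: B1 = {b, e, h}  B2 = {b, e, f}  B3 = {a, b, f}  B4 = {b, f, g}  B5 = {b, d, f}  B6 = {b, c, f}
Tree: B1–B2, B2–B3, B3–B4, B2–B5, B4–B6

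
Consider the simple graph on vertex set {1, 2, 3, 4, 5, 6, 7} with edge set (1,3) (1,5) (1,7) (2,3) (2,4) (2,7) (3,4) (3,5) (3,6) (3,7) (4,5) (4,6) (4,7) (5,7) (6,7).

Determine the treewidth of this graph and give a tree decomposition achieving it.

Treewidth 3.
One such decomposition:
Bags: B1 = {3, 4, 5, 7}  B2 = {2, 3, 4, 7}  B3 = {3, 4, 6, 7}  B4 = {1, 3, 5, 7}
Tree: B1–B2, B2–B3, B1–B4

The largest bag has 4 vertices, giving width 3; this decomposition certifies tw(G) ≤ 3. On the other hand G contains the 4-clique {1, 3, 5, 7}. A clique must lie in a single bag of any decomposition, so no decomposition can have width below 3. Combining the bounds, tw(G) = 3.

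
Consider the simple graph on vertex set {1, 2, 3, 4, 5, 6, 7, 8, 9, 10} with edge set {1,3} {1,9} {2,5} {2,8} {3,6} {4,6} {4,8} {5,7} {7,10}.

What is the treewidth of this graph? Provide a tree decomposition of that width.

The largest bag has 2 vertices, giving width 1; this decomposition certifies tw(G) ≤ 1. G has an edge, so its treewidth is at least 1. Combining the bounds, tw(G) = 1.

Treewidth 1.
One such decomposition:
Bags: B1 = {1, 9}  B2 = {1, 3}  B3 = {3, 6}  B4 = {4, 6}  B5 = {4, 8}  B6 = {2, 8}  B7 = {2, 5}  B8 = {5, 7}  B9 = {7, 10}
Tree: B1–B2, B2–B3, B3–B4, B4–B5, B5–B6, B6–B7, B7–B8, B8–B9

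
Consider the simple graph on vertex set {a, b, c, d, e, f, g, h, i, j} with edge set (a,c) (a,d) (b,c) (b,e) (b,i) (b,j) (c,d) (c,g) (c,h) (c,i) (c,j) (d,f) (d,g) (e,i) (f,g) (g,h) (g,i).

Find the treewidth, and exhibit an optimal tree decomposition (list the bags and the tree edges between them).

Every bag has size at most 3, so the width is 3 − 1 = 2 and tw(G) ≤ 2. On the other hand G contains the 3-clique {b, e, i}. A clique must lie in a single bag of any decomposition, so no decomposition can have width below 2. Hence tw(G) = 2 exactly.

Treewidth 2.
Bags: B1 = {b, c, j}  B2 = {b, c, i}  B3 = {b, e, i}  B4 = {c, g, i}  B5 = {c, d, g}  B6 = {c, g, h}  B7 = {d, f, g}  B8 = {a, c, d}
Tree: B1–B2, B2–B3, B2–B4, B4–B5, B5–B6, B5–B7, B5–B8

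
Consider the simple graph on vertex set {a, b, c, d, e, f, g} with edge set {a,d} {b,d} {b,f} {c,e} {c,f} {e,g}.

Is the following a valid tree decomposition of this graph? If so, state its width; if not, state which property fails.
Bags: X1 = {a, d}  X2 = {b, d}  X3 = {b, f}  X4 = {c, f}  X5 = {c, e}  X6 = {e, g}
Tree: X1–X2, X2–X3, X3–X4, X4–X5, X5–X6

Yes; width 1.

Vertex coverage: the bags together contain {a, b, c, d, e, f, g}, the full vertex set. Edge coverage: each edge of G has both endpoints in at least one bag. Running intersection: for every vertex, the bags containing it form a connected subtree. All three properties hold, so this is a valid tree decomposition of width max|bag| − 1 = 1, and hence tw(G) ≤ 1.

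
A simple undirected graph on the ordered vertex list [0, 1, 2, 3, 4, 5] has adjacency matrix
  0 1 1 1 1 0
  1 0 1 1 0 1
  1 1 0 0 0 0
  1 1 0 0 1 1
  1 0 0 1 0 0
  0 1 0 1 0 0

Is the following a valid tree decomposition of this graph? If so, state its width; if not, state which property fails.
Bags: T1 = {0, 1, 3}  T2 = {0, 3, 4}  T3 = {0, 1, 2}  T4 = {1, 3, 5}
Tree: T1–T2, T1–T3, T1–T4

Checking the three conditions: (i) the bags cover all of {0, 1, 2, 3, 4, 5}; (ii) for each edge, some bag contains both endpoints; (iii) the bags containing any fixed vertex form a subtree. All hold, so the decomposition is valid with width 3 − 1 = 2.

Yes; width 2.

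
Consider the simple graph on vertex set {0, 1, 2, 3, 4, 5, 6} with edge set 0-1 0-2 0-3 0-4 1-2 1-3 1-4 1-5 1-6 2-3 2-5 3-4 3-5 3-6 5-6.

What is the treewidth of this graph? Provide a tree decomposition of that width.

Treewidth 3.
One such decomposition:
Bags: B1 = {0, 1, 3, 4}  B2 = {0, 1, 2, 3}  B3 = {1, 2, 3, 5}  B4 = {1, 3, 5, 6}
Tree: B1–B2, B2–B3, B3–B4

Every bag has size at most 4, so the width is 4 − 1 = 3 and tw(G) ≤ 3. On the other hand G contains the 4-clique {0, 1, 2, 3}. A clique must lie in a single bag of any decomposition, so no decomposition can have width below 3. Therefore the treewidth is 3.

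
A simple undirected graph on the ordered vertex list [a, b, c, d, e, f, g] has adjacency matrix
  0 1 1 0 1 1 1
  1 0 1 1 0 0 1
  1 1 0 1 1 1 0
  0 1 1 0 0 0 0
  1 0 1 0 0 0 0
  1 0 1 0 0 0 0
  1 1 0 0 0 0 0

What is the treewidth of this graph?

2

A width-2 tree decomposition is:
Bags: B1 = {a, b, c}  B2 = {a, c, e}  B3 = {a, c, f}  B4 = {a, b, g}  B5 = {b, c, d}
Tree: B1–B2, B2–B3, B1–B4, B1–B5
Each bag holds 3 vertices, so the decomposition has width 2, which upper-bounds the treewidth. Conversely, {a, b, g} is a clique of size 3, and the vertices of any clique must share a bag in every tree decomposition; so some bag has ≥ 3 vertices and tw(G) ≥ 2. Hence tw(G) = 2 exactly.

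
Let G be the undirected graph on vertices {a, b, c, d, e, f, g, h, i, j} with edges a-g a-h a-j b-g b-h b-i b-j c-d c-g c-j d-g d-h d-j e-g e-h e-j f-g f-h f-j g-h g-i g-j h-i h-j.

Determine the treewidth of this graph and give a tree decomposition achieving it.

Every bag has size at most 4, so the width is 4 − 1 = 3 and tw(G) ≤ 3. On the other hand G contains the 4-clique {d, g, h, j}. A clique must lie in a single bag of any decomposition, so no decomposition can have width below 3. The upper and lower bounds meet at 3, so that is the treewidth.

Treewidth 3.
One optimal decomposition is:
Bags: B1 = {e, g, h, j}  B2 = {f, g, h, j}  B3 = {d, g, h, j}  B4 = {b, g, h, j}  B5 = {b, g, h, i}  B6 = {c, d, g, j}  B7 = {a, g, h, j}
Tree: B1–B2, B1–B3, B3–B4, B4–B5, B3–B6, B4–B7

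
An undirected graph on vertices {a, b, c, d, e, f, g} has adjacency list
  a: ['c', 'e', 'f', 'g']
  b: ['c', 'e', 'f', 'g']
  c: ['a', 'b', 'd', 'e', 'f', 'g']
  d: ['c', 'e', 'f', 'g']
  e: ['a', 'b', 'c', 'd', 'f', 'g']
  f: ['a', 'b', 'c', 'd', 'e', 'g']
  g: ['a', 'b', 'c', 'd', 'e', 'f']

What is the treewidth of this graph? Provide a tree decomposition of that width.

Treewidth 4.
One such decomposition:
Bags: B1 = {a, c, e, f, g}  B2 = {b, c, e, f, g}  B3 = {c, d, e, f, g}
Tree: B1–B2, B1–B3

Each bag holds 5 vertices, so the decomposition has width 4, which upper-bounds the treewidth. Conversely, {c, d, e, f, g} is a clique of size 5, and the vertices of any clique must share a bag in every tree decomposition; so some bag has ≥ 5 vertices and tw(G) ≥ 4. Hence tw(G) = 4 exactly.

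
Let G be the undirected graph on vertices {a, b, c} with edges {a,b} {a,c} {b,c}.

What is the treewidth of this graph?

2

A width-2 tree decomposition is:
Bags: B1 = {a, b, c}
Tree: (single bag)
With just one bag of size 3, the width is 3 − 1 = 2, so tw(G) ≤ 2. For the lower bound, the 3 vertices {a, b, c} are pairwise adjacent, and any tree decomposition puts a clique entirely inside one bag — forcing width ≥ 2. Hence tw(G) = 2 exactly.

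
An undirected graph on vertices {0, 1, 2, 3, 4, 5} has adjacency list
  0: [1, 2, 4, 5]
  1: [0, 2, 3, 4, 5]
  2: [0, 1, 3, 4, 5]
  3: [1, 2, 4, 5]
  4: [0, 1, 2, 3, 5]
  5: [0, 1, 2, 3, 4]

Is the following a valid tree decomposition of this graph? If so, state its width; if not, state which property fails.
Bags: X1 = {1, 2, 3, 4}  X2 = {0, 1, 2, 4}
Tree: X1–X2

No — vertex 5 appears in no bag.

A tree decomposition must satisfy three properties: every vertex lies in some bag; for every edge, both endpoints lie together in some bag; and for every vertex, the bags containing it form a connected subtree. Here vertex 5 appears in no bag, so the decomposition is invalid.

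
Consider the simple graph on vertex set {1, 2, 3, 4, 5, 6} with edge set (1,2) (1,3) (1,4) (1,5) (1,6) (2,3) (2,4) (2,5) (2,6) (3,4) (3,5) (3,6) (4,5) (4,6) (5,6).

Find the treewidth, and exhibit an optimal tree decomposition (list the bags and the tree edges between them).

Treewidth 5.
One optimal decomposition is:
Bags: B1 = {1, 2, 3, 4, 5, 6}
Tree: (single bag)

A single bag containing all 6 vertices is trivially a valid decomposition of width 5. For the lower bound, the 6 vertices {1, 2, 3, 4, 5, 6} are pairwise adjacent, and any tree decomposition puts a clique entirely inside one bag — forcing width ≥ 5. Hence tw(G) = 5 exactly.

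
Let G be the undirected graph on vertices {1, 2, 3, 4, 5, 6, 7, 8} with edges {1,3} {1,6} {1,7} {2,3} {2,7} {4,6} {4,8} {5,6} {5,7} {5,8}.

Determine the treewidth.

2

A width-2 tree decomposition is:
Bags: B1 = {1, 2, 3}  B2 = {1, 2, 7}  B3 = {1, 6, 7}  B4 = {5, 6, 7}  B5 = {4, 5, 6}  B6 = {4, 5, 8}
Tree: B1–B2, B2–B3, B3–B4, B4–B5, B5–B6
Each bag holds 3 vertices, so the decomposition has width 2, which upper-bounds the treewidth. For the lower bound, G contains the cycle 3–2–7–1–3, so G is not a forest; only forests have treewidth ≤ 1, hence tw(G) ≥ 2. Therefore the treewidth is 2.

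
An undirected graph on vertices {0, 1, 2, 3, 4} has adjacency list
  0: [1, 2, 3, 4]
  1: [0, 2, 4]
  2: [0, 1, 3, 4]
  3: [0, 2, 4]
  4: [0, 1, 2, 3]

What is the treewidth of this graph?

A width-3 tree decomposition is:
Bags: B1 = {0, 2, 3, 4}  B2 = {0, 1, 2, 4}
Tree: B1–B2
Every bag has size at most 4, so the width is 4 − 1 = 3 and tw(G) ≤ 3. Conversely, {0, 1, 2, 4} is a clique of size 4, and the vertices of any clique must share a bag in every tree decomposition; so some bag has ≥ 4 vertices and tw(G) ≥ 3. Combining the bounds, tw(G) = 3.

3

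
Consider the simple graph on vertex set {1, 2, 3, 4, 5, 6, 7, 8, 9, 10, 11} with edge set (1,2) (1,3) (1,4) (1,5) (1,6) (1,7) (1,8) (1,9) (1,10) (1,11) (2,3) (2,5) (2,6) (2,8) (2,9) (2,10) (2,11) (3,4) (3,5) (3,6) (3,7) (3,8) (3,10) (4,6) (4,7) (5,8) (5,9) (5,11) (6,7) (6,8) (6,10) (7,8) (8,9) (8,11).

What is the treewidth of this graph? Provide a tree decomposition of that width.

Every bag has size at most 5, so the width is 5 − 1 = 4 and tw(G) ≤ 4. On the other hand G contains the 5-clique {1, 2, 3, 5, 8}. A clique must lie in a single bag of any decomposition, so no decomposition can have width below 4. Combining the bounds, tw(G) = 4.

Treewidth 4.
Bags: B1 = {1, 2, 3, 6, 10}  B2 = {1, 2, 3, 6, 8}  B3 = {1, 3, 6, 7, 8}  B4 = {1, 2, 3, 5, 8}  B5 = {1, 3, 4, 6, 7}  B6 = {1, 2, 5, 8, 9}  B7 = {1, 2, 5, 8, 11}
Tree: B1–B2, B2–B3, B2–B4, B3–B5, B4–B6, B6–B7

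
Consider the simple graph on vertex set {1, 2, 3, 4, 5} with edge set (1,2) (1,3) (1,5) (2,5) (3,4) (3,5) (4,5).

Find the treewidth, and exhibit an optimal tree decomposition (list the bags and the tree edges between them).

Every bag has size at most 3, so the width is 3 − 1 = 2 and tw(G) ≤ 2. Conversely, {1, 2, 5} is a clique of size 3, and the vertices of any clique must share a bag in every tree decomposition; so some bag has ≥ 3 vertices and tw(G) ≥ 2. Hence tw(G) = 2 exactly.

Treewidth 2.
One such decomposition:
Bags: B1 = {3, 4, 5}  B2 = {1, 3, 5}  B3 = {1, 2, 5}
Tree: B1–B2, B2–B3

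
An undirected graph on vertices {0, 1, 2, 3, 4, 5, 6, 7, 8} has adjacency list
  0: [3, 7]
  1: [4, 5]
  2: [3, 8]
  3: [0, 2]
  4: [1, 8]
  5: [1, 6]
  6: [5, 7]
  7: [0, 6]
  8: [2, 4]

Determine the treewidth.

2

A width-2 tree decomposition is:
Bags: B1 = {0, 6, 7}  B2 = {0, 5, 6}  B3 = {0, 1, 5}  B4 = {0, 1, 4}  B5 = {0, 4, 8}  B6 = {0, 2, 8}  B7 = {0, 2, 3}
Tree: B1–B2, B2–B3, B3–B4, B4–B5, B5–B6, B6–B7
The largest bag has 3 vertices, giving width 2; this decomposition certifies tw(G) ≤ 2. The edges 0–7–6–5–1–4–8–2–3–0 form a cycle, so G is not a tree and its treewidth is at least 2. Combining the bounds, tw(G) = 2.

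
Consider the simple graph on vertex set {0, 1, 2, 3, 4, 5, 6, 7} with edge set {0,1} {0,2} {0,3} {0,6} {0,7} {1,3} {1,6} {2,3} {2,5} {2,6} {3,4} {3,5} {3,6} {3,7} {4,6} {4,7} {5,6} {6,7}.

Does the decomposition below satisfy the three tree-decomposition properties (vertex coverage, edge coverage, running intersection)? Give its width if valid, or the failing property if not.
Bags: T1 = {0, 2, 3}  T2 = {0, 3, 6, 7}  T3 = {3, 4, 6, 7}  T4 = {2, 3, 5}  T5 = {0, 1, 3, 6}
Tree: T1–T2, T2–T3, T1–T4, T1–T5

No — edge (6,2) lies in no bag.

A tree decomposition must satisfy three properties: every vertex lies in some bag; for every edge, both endpoints lie together in some bag; and for every vertex, the bags containing it form a connected subtree. Here edge (6,2) lies in no bag, so the decomposition is invalid.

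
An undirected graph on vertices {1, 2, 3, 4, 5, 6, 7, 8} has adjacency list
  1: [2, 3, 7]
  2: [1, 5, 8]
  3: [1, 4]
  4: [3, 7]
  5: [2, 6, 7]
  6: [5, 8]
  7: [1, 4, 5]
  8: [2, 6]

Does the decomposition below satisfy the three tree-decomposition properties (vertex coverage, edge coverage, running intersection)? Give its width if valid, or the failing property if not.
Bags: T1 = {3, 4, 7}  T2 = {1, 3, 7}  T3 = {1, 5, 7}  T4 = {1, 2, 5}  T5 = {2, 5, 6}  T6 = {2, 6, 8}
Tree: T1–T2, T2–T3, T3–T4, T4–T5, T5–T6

Vertex coverage: the bags together contain {1, 2, 3, 4, 5, 6, 7, 8}, the full vertex set. Edge coverage: each edge of G has both endpoints in at least one bag. Running intersection: for every vertex, the bags containing it form a connected subtree. All three properties hold, so this is a valid tree decomposition of width max|bag| − 1 = 2, and hence tw(G) ≤ 2.

Yes; width 2.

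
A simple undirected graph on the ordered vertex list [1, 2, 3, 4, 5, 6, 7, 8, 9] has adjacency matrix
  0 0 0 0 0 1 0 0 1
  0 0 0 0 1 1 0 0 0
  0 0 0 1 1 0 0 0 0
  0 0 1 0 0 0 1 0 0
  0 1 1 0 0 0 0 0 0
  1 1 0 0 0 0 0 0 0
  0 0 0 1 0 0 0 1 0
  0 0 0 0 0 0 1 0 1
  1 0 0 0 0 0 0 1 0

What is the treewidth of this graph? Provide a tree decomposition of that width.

Each bag holds 3 vertices, so the decomposition has width 2, which upper-bounds the treewidth. For the lower bound, G contains the cycle 4–3–5–2–6–1–9–8–7–4, so G is not a forest; only forests have treewidth ≤ 1, hence tw(G) ≥ 2. Therefore the treewidth is 2.

Treewidth 2.
One optimal decomposition is:
Bags: B1 = {3, 4, 5}  B2 = {2, 4, 5}  B3 = {2, 4, 6}  B4 = {1, 4, 6}  B5 = {1, 4, 9}  B6 = {4, 8, 9}  B7 = {4, 7, 8}
Tree: B1–B2, B2–B3, B3–B4, B4–B5, B5–B6, B6–B7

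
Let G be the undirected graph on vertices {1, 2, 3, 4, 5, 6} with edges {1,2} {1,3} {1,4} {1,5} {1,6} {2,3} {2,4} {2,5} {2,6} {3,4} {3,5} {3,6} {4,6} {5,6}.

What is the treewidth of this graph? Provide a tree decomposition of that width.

Each bag holds 5 vertices, so the decomposition has width 4, which upper-bounds the treewidth. Conversely, {1, 2, 3, 4, 6} is a clique of size 5, and the vertices of any clique must share a bag in every tree decomposition; so some bag has ≥ 5 vertices and tw(G) ≥ 4. Therefore the treewidth is 4.

Treewidth 4.
One optimal decomposition is:
Bags: B1 = {1, 2, 3, 4, 6}  B2 = {1, 2, 3, 5, 6}
Tree: B1–B2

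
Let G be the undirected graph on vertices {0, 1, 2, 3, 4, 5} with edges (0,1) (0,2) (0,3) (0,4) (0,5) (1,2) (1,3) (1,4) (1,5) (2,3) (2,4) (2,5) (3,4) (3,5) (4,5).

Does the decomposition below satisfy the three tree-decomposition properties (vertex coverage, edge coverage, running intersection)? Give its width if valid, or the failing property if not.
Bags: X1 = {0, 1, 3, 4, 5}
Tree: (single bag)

A tree decomposition must satisfy three properties: every vertex lies in some bag; for every edge, both endpoints lie together in some bag; and for every vertex, the bags containing it form a connected subtree. Here vertex 2 appears in no bag, so the decomposition is invalid.

No — vertex 2 appears in no bag.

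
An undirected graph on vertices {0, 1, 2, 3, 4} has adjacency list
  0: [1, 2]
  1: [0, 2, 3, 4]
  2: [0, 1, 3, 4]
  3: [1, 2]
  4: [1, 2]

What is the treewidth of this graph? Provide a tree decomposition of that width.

Each bag holds 3 vertices, so the decomposition has width 2, which upper-bounds the treewidth. On the other hand G contains the 3-clique {0, 1, 2}. A clique must lie in a single bag of any decomposition, so no decomposition can have width below 2. Therefore the treewidth is 2.

Treewidth 2.
Bags: B1 = {1, 2, 4}  B2 = {0, 1, 2}  B3 = {1, 2, 3}
Tree: B1–B2, B1–B3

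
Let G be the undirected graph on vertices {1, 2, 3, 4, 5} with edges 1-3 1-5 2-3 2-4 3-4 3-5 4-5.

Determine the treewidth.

2

A width-2 tree decomposition is:
Bags: B1 = {3, 4, 5}  B2 = {2, 3, 4}  B3 = {1, 3, 5}
Tree: B1–B2, B1–B3
Every bag has size at most 3, so the width is 3 − 1 = 2 and tw(G) ≤ 2. For the lower bound, the 3 vertices {1, 3, 5} are pairwise adjacent, and any tree decomposition puts a clique entirely inside one bag — forcing width ≥ 2. Hence tw(G) = 2 exactly.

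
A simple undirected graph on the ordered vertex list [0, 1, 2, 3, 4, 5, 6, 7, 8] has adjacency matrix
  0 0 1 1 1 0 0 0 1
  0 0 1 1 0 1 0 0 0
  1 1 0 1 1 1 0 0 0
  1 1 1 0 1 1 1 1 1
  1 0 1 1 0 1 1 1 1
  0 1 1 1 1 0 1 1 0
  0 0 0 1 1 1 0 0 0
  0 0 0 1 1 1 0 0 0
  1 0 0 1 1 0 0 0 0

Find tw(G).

3

A width-3 tree decomposition is:
Bags: B1 = {2, 3, 4, 5}  B2 = {0, 2, 3, 4}  B3 = {3, 4, 5, 7}  B4 = {3, 4, 5, 6}  B5 = {1, 2, 3, 5}  B6 = {0, 3, 4, 8}
Tree: B1–B2, B1–B3, B3–B4, B1–B5, B2–B6
Each bag holds 4 vertices, so the decomposition has width 3, which upper-bounds the treewidth. For the lower bound, the 4 vertices {1, 2, 3, 5} are pairwise adjacent, and any tree decomposition puts a clique entirely inside one bag — forcing width ≥ 3. Hence tw(G) = 3 exactly.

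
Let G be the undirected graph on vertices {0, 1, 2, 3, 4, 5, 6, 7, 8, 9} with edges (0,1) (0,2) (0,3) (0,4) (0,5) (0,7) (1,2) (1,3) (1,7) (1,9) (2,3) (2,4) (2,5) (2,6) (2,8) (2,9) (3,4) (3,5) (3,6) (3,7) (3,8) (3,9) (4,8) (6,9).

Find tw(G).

A width-3 tree decomposition is:
Bags: B1 = {0, 2, 3, 4}  B2 = {0, 1, 2, 3}  B3 = {0, 1, 3, 7}  B4 = {1, 2, 3, 9}  B5 = {2, 3, 6, 9}  B6 = {2, 3, 4, 8}  B7 = {0, 2, 3, 5}
Tree: B1–B2, B2–B3, B2–B4, B4–B5, B1–B6, B2–B7
The largest bag has 4 vertices, giving width 3; this decomposition certifies tw(G) ≤ 3. On the other hand G contains the 4-clique {0, 1, 2, 3}. A clique must lie in a single bag of any decomposition, so no decomposition can have width below 3. Combining the bounds, tw(G) = 3.

3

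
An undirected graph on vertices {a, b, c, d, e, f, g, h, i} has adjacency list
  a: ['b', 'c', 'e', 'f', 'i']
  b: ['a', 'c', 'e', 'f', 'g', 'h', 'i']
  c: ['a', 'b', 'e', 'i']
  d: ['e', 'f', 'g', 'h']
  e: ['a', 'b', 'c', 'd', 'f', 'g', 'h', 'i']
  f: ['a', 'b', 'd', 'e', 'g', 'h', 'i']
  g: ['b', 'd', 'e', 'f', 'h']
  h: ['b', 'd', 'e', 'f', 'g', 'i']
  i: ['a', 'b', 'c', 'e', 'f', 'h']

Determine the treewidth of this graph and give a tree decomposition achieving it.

Each bag holds 5 vertices, so the decomposition has width 4, which upper-bounds the treewidth. On the other hand G contains the 5-clique {a, b, c, e, i}. A clique must lie in a single bag of any decomposition, so no decomposition can have width below 4. Therefore the treewidth is 4.

Treewidth 4.
One such decomposition:
Bags: B1 = {b, e, f, h, i}  B2 = {b, e, f, g, h}  B3 = {a, b, e, f, i}  B4 = {d, e, f, g, h}  B5 = {a, b, c, e, i}
Tree: B1–B2, B1–B3, B2–B4, B3–B5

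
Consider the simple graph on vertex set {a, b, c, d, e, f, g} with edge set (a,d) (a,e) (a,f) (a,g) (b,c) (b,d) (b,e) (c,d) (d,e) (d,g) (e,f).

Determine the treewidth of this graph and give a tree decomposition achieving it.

Treewidth 2.
One such decomposition:
Bags: B1 = {a, d, g}  B2 = {a, d, e}  B3 = {b, d, e}  B4 = {b, c, d}  B5 = {a, e, f}
Tree: B1–B2, B2–B3, B3–B4, B2–B5

Each bag holds 3 vertices, so the decomposition has width 2, which upper-bounds the treewidth. On the other hand G contains the 3-clique {a, d, g}. A clique must lie in a single bag of any decomposition, so no decomposition can have width below 2. The upper and lower bounds meet at 2, so that is the treewidth.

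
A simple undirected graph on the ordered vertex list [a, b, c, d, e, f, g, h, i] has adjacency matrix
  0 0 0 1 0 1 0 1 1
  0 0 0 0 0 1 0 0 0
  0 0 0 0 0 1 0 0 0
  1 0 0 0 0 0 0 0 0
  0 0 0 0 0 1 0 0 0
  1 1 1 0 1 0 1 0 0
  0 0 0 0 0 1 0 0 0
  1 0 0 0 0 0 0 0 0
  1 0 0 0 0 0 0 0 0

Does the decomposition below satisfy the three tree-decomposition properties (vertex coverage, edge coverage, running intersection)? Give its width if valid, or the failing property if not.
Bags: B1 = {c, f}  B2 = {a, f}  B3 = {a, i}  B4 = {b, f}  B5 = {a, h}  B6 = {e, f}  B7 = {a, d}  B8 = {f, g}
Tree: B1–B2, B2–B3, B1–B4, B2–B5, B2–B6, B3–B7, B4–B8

Checking the three conditions: (i) the bags cover all of {a, b, c, d, e, f, g, h, i}; (ii) for each edge, some bag contains both endpoints; (iii) the bags containing any fixed vertex form a subtree. All hold, so the decomposition is valid with width 2 − 1 = 1.

Yes; width 1.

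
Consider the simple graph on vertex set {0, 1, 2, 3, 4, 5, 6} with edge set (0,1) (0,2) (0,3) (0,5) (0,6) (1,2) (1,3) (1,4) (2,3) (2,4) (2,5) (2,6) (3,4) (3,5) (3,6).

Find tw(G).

A width-3 tree decomposition is:
Bags: B1 = {0, 1, 2, 3}  B2 = {0, 2, 3, 5}  B3 = {0, 2, 3, 6}  B4 = {1, 2, 3, 4}
Tree: B1–B2, B2–B3, B1–B4
Each bag holds 4 vertices, so the decomposition has width 3, which upper-bounds the treewidth. Conversely, {0, 1, 2, 3} is a clique of size 4, and the vertices of any clique must share a bag in every tree decomposition; so some bag has ≥ 4 vertices and tw(G) ≥ 3. Combining the bounds, tw(G) = 3.

3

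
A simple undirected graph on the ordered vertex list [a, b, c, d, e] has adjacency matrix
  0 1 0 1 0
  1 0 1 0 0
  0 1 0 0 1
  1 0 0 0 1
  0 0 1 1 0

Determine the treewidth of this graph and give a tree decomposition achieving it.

Every bag has size at most 3, so the width is 3 − 1 = 2 and tw(G) ≤ 2. The edges a–b–c–e–d–a form a cycle, so G is not a tree and its treewidth is at least 2. The upper and lower bounds meet at 2, so that is the treewidth.

Treewidth 2.
Bags: B1 = {a, b, c}  B2 = {a, c, e}  B3 = {a, d, e}
Tree: B1–B2, B2–B3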